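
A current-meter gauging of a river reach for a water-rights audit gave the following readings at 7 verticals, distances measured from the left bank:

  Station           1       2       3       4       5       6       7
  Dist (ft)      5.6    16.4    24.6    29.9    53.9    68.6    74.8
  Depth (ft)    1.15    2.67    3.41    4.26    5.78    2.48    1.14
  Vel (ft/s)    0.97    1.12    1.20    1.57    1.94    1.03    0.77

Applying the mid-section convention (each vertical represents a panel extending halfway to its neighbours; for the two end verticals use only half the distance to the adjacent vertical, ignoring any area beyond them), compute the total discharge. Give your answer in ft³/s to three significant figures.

w_1 = (16.4 − 5.6)/2 = 5.4 ft; q_1 = 0.97 × 1.15 × 5.4 = 6.024 ft³/s
w_2 = (24.6 − 5.6)/2 = 9.5 ft; q_2 = 1.12 × 2.67 × 9.5 = 28.41 ft³/s
w_3 = (29.9 − 16.4)/2 = 6.75 ft; q_3 = 1.20 × 3.41 × 6.75 = 27.62 ft³/s
w_4 = (53.9 − 24.6)/2 = 14.65 ft; q_4 = 1.57 × 4.26 × 14.65 = 97.98 ft³/s
w_5 = (68.6 − 29.9)/2 = 19.35 ft; q_5 = 1.94 × 5.78 × 19.35 = 217.0 ft³/s
w_6 = (74.8 − 53.9)/2 = 10.45 ft; q_6 = 1.03 × 2.48 × 10.45 = 26.69 ft³/s
w_7 = (74.8 − 68.6)/2 = 3.1 ft; q_7 = 0.77 × 1.14 × 3.1 = 2.721 ft³/s
Q = Σ qᵢ = 406.4 ft³/s

406 ft³/s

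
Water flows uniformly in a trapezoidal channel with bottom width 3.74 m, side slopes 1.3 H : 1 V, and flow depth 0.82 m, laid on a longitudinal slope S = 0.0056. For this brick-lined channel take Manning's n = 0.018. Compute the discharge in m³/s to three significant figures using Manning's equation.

11.8 m³/s

A = (b + z·y)·y = (3.74 + 1.3×0.82)×0.82 = 3.941 m²
P = b + 2y√(1+z²) = 3.74 + 2×0.82×√(1+1.3²) = 6.430 m
R = A/P = 3.941/6.430 = 0.6129 m
Q = (1/n)·A·R^(2/3)·S^(1/2) = (1/0.018) × 3.941 × 0.6129^(2/3) × 0.0056^(1/2) = 11.82 m³/s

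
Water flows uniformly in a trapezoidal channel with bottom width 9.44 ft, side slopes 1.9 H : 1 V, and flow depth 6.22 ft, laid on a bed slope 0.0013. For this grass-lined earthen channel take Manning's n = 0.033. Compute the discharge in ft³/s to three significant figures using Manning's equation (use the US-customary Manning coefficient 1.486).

A = (b + z·y)·y = (9.44 + 1.9×6.22)×6.22 = 132.2 ft²
P = b + 2y√(1+z²) = 9.44 + 2×6.22×√(1+1.9²) = 36.15 ft
R = A/P = 132.2/36.15 = 3.658 ft
Q = (1.486/n)·A·R^(2/3)·S^(1/2) = (1.486/0.033) × 132.2 × 3.658^(2/3) × 0.0013^(1/2) = 509.6 ft³/s

510 ft³/s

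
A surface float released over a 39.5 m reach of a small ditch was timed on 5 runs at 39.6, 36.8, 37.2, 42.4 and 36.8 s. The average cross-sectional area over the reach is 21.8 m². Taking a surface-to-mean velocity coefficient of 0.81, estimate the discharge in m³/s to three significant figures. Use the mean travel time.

18.1 m³/s

t̄ = (39.6 + 36.8 + 37.2 + 42.4 + 36.8) / 5 = 38.56 s
v_surface = L / t̄ = 39.5 / 38.56 = 1.024 m/s
v_mean = 0.81 × 1.024 = 0.8297 m/s
Q = A × v_mean = 21.8 × 0.8297 = 18.09 m³/s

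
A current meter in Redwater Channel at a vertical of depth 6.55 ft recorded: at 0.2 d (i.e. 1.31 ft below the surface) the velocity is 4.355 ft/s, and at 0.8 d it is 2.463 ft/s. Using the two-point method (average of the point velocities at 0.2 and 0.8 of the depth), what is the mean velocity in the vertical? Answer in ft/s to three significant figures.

v̄ = (4.355 + 2.463) / 2 = 3.409 ft/s

3.41 ft/s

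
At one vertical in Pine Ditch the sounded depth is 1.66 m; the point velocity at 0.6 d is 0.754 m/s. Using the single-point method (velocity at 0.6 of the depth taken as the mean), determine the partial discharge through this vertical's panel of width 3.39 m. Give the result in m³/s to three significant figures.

v̄ = v₀.₆ = 0.754 m/s
q = v̄ × d × w = 0.7540 × 1.66 × 3.39 = 4.243 m³/s

4.24 m³/s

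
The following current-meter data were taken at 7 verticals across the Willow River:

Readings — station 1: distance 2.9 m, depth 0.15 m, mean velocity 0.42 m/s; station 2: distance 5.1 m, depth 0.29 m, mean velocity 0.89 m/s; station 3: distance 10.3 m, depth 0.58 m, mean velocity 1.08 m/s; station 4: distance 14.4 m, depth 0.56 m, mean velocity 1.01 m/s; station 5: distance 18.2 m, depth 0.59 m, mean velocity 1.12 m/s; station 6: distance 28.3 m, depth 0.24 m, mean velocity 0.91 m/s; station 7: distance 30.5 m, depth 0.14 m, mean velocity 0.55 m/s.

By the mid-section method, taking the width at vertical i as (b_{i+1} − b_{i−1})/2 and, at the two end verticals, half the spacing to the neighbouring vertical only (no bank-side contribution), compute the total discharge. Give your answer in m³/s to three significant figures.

w_1 = (5.1 − 2.9)/2 = 1.1 m; q_1 = 0.42 × 0.15 × 1.1 = 0.06930 m³/s
w_2 = (10.3 − 2.9)/2 = 3.7 m; q_2 = 0.89 × 0.29 × 3.7 = 0.9550 m³/s
w_3 = (14.4 − 5.1)/2 = 4.65 m; q_3 = 1.08 × 0.58 × 4.65 = 2.913 m³/s
w_4 = (18.2 − 10.3)/2 = 3.95 m; q_4 = 1.01 × 0.56 × 3.95 = 2.234 m³/s
w_5 = (28.3 − 14.4)/2 = 6.95 m; q_5 = 1.12 × 0.59 × 6.95 = 4.593 m³/s
w_6 = (30.5 − 18.2)/2 = 6.15 m; q_6 = 0.91 × 0.24 × 6.15 = 1.343 m³/s
w_7 = (30.5 − 28.3)/2 = 1.1 m; q_7 = 0.55 × 0.14 × 1.1 = 0.08470 m³/s
Q = Σ qᵢ = 12.19 m³/s

12.2 m³/s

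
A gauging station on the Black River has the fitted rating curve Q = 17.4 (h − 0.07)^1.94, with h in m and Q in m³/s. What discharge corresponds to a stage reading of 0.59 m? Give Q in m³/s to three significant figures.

4.89 m³/s

Q = 17.4 × (0.59 − 0.07)^1.94 = 17.4 × 0.52^1.94 = 4.893 m³/s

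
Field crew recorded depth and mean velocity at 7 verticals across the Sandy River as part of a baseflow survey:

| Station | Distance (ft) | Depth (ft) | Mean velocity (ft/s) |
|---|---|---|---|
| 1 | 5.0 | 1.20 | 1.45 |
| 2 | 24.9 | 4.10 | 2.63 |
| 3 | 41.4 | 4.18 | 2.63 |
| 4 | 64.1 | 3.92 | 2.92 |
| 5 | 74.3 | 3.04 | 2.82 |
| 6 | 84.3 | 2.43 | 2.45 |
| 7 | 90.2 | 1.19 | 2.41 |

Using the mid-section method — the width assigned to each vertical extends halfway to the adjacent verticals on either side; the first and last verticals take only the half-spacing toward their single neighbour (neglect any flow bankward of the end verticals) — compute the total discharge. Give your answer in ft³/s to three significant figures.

w_1 = (24.9 − 5.0)/2 = 9.95 ft; q_1 = 1.45 × 1.20 × 9.95 = 17.31 ft³/s
w_2 = (41.4 − 5.0)/2 = 18.2 ft; q_2 = 2.63 × 4.10 × 18.2 = 196.3 ft³/s
w_3 = (64.1 − 24.9)/2 = 19.6 ft; q_3 = 2.63 × 4.18 × 19.6 = 215.5 ft³/s
w_4 = (74.3 − 41.4)/2 = 16.45 ft; q_4 = 2.92 × 3.92 × 16.45 = 188.3 ft³/s
w_5 = (84.3 − 64.1)/2 = 10.1 ft; q_5 = 2.82 × 3.04 × 10.1 = 86.59 ft³/s
w_6 = (90.2 − 74.3)/2 = 7.95 ft; q_6 = 2.45 × 2.43 × 7.95 = 47.33 ft³/s
w_7 = (90.2 − 84.3)/2 = 2.95 ft; q_7 = 2.41 × 1.19 × 2.95 = 8.460 ft³/s
Q = Σ qᵢ = 759.7 ft³/s

760 ft³/s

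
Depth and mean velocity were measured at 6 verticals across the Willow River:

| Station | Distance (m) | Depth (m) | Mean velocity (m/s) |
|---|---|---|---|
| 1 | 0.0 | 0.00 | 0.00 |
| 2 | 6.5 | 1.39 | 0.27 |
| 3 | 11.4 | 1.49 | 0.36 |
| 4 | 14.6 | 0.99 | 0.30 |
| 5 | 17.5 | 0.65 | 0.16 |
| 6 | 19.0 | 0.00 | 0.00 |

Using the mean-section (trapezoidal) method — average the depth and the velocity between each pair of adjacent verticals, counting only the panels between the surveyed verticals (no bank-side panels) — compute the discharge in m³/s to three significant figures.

Panel 1-2: Δb = 6.5 m, d̄ = (0.00+1.39)/2 = 0.695, v̄ = (0.00+0.27)/2 = 0.135 → q = 6.5×0.695×0.135 = 0.6099 m³/s
Panel 2-3: Δb = 4.9 m, d̄ = (1.39+1.49)/2 = 1.44, v̄ = (0.27+0.36)/2 = 0.315 → q = 4.9×1.44×0.315 = 2.223 m³/s
Panel 3-4: Δb = 3.2 m, d̄ = (1.49+0.99)/2 = 1.24, v̄ = (0.36+0.30)/2 = 0.33 → q = 3.2×1.24×0.33 = 1.309 m³/s
Panel 4-5: Δb = 2.9 m, d̄ = (0.99+0.65)/2 = 0.82, v̄ = (0.30+0.16)/2 = 0.23 → q = 2.9×0.82×0.23 = 0.5469 m³/s
Panel 5-6: Δb = 1.5 m, d̄ = (0.65+0.00)/2 = 0.325, v̄ = (0.16+0.00)/2 = 0.08 → q = 1.5×0.325×0.08 = 0.03900 m³/s
Q = Σ q = 4.728 m³/s

4.73 m³/s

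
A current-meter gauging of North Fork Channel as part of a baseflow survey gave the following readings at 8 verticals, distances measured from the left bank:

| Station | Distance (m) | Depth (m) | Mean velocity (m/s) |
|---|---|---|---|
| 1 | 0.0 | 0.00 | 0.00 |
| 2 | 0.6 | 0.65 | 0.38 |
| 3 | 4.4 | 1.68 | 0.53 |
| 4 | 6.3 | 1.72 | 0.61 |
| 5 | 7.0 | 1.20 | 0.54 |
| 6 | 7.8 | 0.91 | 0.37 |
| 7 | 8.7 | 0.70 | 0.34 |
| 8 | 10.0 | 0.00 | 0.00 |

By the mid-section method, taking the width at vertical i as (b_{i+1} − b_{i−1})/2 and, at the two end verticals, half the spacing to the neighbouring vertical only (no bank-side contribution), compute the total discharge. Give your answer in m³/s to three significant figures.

w_2 = (4.4 − 0.0)/2 = 2.2 m; q_2 = 0.38 × 0.65 × 2.2 = 0.5434 m³/s
w_3 = (6.3 − 0.6)/2 = 2.85 m; q_3 = 0.53 × 1.68 × 2.85 = 2.538 m³/s
w_4 = (7.0 − 4.4)/2 = 1.3 m; q_4 = 0.61 × 1.72 × 1.3 = 1.364 m³/s
w_5 = (7.8 − 6.3)/2 = 0.75 m; q_5 = 0.54 × 1.20 × 0.75 = 0.4860 m³/s
w_6 = (8.7 − 7.0)/2 = 0.85 m; q_6 = 0.37 × 0.91 × 0.85 = 0.2862 m³/s
w_7 = (10.0 − 7.8)/2 = 1.1 m; q_7 = 0.34 × 0.70 × 1.1 = 0.2618 m³/s
Stations 1, 8 contribute zero (depth or velocity is 0).
Q = Σ qᵢ = 5.479 m³/s

5.48 m³/s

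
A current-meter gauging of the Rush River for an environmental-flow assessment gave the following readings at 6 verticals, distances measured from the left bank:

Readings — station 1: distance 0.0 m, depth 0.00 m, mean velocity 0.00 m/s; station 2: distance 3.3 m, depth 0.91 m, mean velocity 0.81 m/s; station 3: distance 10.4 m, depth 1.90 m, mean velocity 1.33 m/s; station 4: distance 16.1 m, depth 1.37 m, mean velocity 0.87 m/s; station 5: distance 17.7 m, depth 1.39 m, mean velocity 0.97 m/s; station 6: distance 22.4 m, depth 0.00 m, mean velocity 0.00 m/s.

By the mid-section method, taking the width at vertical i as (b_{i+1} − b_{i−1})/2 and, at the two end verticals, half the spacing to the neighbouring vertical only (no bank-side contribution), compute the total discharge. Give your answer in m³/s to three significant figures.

28.6 m³/s

w_2 = (10.4 − 0.0)/2 = 5.2 m; q_2 = 0.81 × 0.91 × 5.2 = 3.833 m³/s
w_3 = (16.1 − 3.3)/2 = 6.4 m; q_3 = 1.33 × 1.90 × 6.4 = 16.17 m³/s
w_4 = (17.7 − 10.4)/2 = 3.65 m; q_4 = 0.87 × 1.37 × 3.65 = 4.350 m³/s
w_5 = (22.4 − 16.1)/2 = 3.15 m; q_5 = 0.97 × 1.39 × 3.15 = 4.247 m³/s
Stations 1, 6 contribute zero (depth or velocity is 0).
Q = Σ qᵢ = 28.60 m³/s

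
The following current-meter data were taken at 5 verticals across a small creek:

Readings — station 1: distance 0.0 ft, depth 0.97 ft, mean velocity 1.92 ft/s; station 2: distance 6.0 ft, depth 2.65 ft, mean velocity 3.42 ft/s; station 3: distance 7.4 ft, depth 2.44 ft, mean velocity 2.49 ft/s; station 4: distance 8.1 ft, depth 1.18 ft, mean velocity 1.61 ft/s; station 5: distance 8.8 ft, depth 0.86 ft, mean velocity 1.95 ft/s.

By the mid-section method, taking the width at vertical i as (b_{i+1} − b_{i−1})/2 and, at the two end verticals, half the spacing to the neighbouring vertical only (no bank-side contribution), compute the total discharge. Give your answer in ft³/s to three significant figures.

w_1 = (6.0 − 0.0)/2 = 3 ft; q_1 = 1.92 × 0.97 × 3 = 5.587 ft³/s
w_2 = (7.4 − 0.0)/2 = 3.7 ft; q_2 = 3.42 × 2.65 × 3.7 = 33.53 ft³/s
w_3 = (8.1 − 6.0)/2 = 1.05 ft; q_3 = 2.49 × 2.44 × 1.05 = 6.379 ft³/s
w_4 = (8.8 − 7.4)/2 = 0.7 ft; q_4 = 1.61 × 1.18 × 0.7 = 1.330 ft³/s
w_5 = (8.8 − 8.1)/2 = 0.35 ft; q_5 = 1.95 × 0.86 × 0.35 = 0.5870 ft³/s
Q = Σ qᵢ = 47.42 ft³/s

47.4 ft³/s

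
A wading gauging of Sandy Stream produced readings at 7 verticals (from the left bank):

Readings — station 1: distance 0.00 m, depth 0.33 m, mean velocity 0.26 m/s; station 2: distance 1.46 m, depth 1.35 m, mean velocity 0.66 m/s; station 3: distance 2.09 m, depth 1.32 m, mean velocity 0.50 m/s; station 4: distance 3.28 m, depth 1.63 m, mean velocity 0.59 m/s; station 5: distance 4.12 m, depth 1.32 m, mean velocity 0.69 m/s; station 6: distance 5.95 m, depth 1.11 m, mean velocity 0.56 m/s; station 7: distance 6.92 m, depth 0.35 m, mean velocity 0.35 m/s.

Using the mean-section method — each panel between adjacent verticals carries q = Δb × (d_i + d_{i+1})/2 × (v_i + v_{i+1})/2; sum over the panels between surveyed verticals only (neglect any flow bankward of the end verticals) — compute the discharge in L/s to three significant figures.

4510 L/s

Panel 1-2: Δb = 1.46 m, d̄ = (0.33+1.35)/2 = 0.84, v̄ = (0.26+0.66)/2 = 0.46 → q = 1.46×0.84×0.46 = 0.5641 m³/s
Panel 2-3: Δb = 0.63 m, d̄ = (1.35+1.32)/2 = 1.335, v̄ = (0.66+0.50)/2 = 0.58 → q = 0.63×1.335×0.58 = 0.4878 m³/s
Panel 3-4: Δb = 1.19 m, d̄ = (1.32+1.63)/2 = 1.475, v̄ = (0.50+0.59)/2 = 0.545 → q = 1.19×1.475×0.545 = 0.9566 m³/s
Panel 4-5: Δb = 0.84 m, d̄ = (1.63+1.32)/2 = 1.475, v̄ = (0.59+0.69)/2 = 0.64 → q = 0.84×1.475×0.64 = 0.7930 m³/s
Panel 5-6: Δb = 1.83 m, d̄ = (1.32+1.11)/2 = 1.215, v̄ = (0.69+0.56)/2 = 0.625 → q = 1.83×1.215×0.625 = 1.390 m³/s
Panel 6-7: Δb = 0.97 m, d̄ = (1.11+0.35)/2 = 0.73, v̄ = (0.56+0.35)/2 = 0.455 → q = 0.97×0.73×0.455 = 0.3222 m³/s
Q = Σ q = 4.513 m³/s
= 4.513 × 1000 = 4513 L/s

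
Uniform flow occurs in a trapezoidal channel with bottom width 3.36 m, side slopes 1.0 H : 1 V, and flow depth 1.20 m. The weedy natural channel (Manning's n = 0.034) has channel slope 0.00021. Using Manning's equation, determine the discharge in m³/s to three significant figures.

A = (b + z·y)·y = (3.36 + 1.0×1.20)×1.20 = 5.472 m²
P = b + 2y√(1+z²) = 3.36 + 2×1.20×√(1+1.0²) = 6.754 m
R = A/P = 5.472/6.754 = 0.8102 m
Q = (1/n)·A·R^(2/3)·S^(1/2) = (1/0.034) × 5.472 × 0.8102^(2/3) × 0.00021^(1/2) = 2.027 m³/s

2.03 m³/s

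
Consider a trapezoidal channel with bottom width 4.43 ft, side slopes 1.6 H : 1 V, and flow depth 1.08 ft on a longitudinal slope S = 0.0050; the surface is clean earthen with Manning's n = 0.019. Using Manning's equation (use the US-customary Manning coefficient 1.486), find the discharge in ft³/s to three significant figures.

A = (b + z·y)·y = (4.43 + 1.6×1.08)×1.08 = 6.651 ft²
P = b + 2y√(1+z²) = 4.43 + 2×1.08×√(1+1.6²) = 8.505 ft
R = A/P = 6.651/8.505 = 0.7819 ft
Q = (1.486/n)·A·R^(2/3)·S^(1/2) = (1.486/0.019) × 6.651 × 0.7819^(2/3) × 0.0050^(1/2) = 31.22 ft³/s

31.2 ft³/s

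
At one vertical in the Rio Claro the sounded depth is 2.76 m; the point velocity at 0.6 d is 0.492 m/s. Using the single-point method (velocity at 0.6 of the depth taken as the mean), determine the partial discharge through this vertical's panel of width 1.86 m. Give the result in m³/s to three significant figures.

v̄ = v₀.₆ = 0.492 m/s
q = v̄ × d × w = 0.4920 × 2.76 × 1.86 = 2.526 m³/s

2.53 m³/s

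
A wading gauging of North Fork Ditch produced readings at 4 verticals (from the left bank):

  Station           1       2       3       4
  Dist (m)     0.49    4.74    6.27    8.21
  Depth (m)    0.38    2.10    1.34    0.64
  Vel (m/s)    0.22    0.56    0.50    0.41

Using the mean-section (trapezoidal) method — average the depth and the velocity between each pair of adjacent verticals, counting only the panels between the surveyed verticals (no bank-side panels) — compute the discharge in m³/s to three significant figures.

Panel 1-2: Δb = 4.25 m, d̄ = (0.38+2.10)/2 = 1.24, v̄ = (0.22+0.56)/2 = 0.39 → q = 4.25×1.24×0.39 = 2.055 m³/s
Panel 2-3: Δb = 1.53 m, d̄ = (2.10+1.34)/2 = 1.72, v̄ = (0.56+0.50)/2 = 0.53 → q = 1.53×1.72×0.53 = 1.395 m³/s
Panel 3-4: Δb = 1.94 m, d̄ = (1.34+0.64)/2 = 0.99, v̄ = (0.50+0.41)/2 = 0.455 → q = 1.94×0.99×0.455 = 0.8739 m³/s
Q = Σ q = 4.324 m³/s

4.32 m³/s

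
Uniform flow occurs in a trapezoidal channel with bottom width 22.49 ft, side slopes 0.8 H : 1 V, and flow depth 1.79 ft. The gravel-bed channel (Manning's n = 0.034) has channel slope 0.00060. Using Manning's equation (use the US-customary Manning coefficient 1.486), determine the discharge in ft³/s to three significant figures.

62.2 ft³/s

A = (b + z·y)·y = (22.49 + 0.8×1.79)×1.79 = 42.82 ft²
P = b + 2y√(1+z²) = 22.49 + 2×1.79×√(1+0.8²) = 27.07 ft
R = A/P = 42.82/27.07 = 1.582 ft
Q = (1.486/n)·A·R^(2/3)·S^(1/2) = (1.486/0.034) × 42.82 × 1.582^(2/3) × 0.00060^(1/2) = 62.23 ft³/s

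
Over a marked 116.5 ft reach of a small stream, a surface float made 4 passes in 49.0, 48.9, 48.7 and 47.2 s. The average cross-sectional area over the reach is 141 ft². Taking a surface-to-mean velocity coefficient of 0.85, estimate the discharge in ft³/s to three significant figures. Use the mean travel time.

t̄ = (49.0 + 48.9 + 48.7 + 47.2) / 4 = 48.45 s
v_surface = L / t̄ = 116.5 / 48.45 = 2.405 ft/s
v_mean = 0.85 × 2.405 = 2.044 ft/s
Q = A × v_mean = 141 × 2.044 = 288.2 ft³/s

288 ft³/s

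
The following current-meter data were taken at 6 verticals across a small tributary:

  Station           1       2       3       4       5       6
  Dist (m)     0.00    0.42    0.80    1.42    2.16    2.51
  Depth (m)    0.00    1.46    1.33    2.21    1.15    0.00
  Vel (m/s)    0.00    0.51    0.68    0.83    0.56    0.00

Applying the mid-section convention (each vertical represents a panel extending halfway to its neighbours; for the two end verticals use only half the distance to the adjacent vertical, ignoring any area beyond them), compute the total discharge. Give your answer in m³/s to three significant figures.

2.35 m³/s

w_2 = (0.80 − 0.00)/2 = 0.4 m; q_2 = 0.51 × 1.46 × 0.4 = 0.2978 m³/s
w_3 = (1.42 − 0.42)/2 = 0.5 m; q_3 = 0.68 × 1.33 × 0.5 = 0.4522 m³/s
w_4 = (2.16 − 0.80)/2 = 0.68 m; q_4 = 0.83 × 2.21 × 0.68 = 1.247 m³/s
w_5 = (2.51 − 1.42)/2 = 0.545 m; q_5 = 0.56 × 1.15 × 0.545 = 0.3510 m³/s
Stations 1, 6 contribute zero (depth or velocity is 0).
Q = Σ qᵢ = 2.348 m³/s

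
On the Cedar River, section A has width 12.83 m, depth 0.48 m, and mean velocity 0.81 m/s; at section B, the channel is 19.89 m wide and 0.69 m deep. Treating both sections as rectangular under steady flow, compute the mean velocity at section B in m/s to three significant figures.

Q = A₁V₁ = (12.83×0.48) × 0.81 = 4.988 m³/s
A₂ = 19.89 × 0.69 = 13.72 m²
V₂ = Q/A₂ = 4.988/13.72 = 0.3635 m/s

0.363 m/s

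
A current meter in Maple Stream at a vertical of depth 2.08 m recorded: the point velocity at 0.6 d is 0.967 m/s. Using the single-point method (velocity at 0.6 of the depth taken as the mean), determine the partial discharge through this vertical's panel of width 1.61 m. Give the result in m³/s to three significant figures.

v̄ = v₀.₆ = 0.967 m/s
q = v̄ × d × w = 0.9670 × 2.08 × 1.61 = 3.238 m³/s

3.24 m³/s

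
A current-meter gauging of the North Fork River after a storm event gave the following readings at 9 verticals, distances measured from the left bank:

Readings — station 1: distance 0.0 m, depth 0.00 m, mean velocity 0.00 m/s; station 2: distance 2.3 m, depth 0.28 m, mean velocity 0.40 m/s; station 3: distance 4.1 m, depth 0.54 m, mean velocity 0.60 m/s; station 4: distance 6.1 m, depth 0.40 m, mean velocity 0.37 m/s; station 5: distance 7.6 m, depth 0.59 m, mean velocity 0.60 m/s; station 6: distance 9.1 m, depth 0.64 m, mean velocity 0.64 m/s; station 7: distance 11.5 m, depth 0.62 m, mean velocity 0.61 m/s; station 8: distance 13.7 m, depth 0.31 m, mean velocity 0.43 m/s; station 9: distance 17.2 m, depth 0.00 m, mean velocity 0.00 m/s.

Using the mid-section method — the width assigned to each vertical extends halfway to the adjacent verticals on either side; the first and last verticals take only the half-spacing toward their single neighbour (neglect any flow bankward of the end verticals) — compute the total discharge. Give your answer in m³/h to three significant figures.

13300 m³/h

w_2 = (4.1 − 0.0)/2 = 2.05 m; q_2 = 0.40 × 0.28 × 2.05 = 0.2296 m³/s
w_3 = (6.1 − 2.3)/2 = 1.9 m; q_3 = 0.60 × 0.54 × 1.9 = 0.6156 m³/s
w_4 = (7.6 − 4.1)/2 = 1.75 m; q_4 = 0.37 × 0.40 × 1.75 = 0.2590 m³/s
w_5 = (9.1 − 6.1)/2 = 1.5 m; q_5 = 0.60 × 0.59 × 1.5 = 0.5310 m³/s
w_6 = (11.5 − 7.6)/2 = 1.95 m; q_6 = 0.64 × 0.64 × 1.95 = 0.7987 m³/s
w_7 = (13.7 − 9.1)/2 = 2.3 m; q_7 = 0.61 × 0.62 × 2.3 = 0.8699 m³/s
w_8 = (17.2 − 11.5)/2 = 2.85 m; q_8 = 0.43 × 0.31 × 2.85 = 0.3799 m³/s
Stations 1, 9 contribute zero (depth or velocity is 0).
Q = Σ qᵢ = 3.684 m³/s
= 3.684 × 3600 = 13260 m³/h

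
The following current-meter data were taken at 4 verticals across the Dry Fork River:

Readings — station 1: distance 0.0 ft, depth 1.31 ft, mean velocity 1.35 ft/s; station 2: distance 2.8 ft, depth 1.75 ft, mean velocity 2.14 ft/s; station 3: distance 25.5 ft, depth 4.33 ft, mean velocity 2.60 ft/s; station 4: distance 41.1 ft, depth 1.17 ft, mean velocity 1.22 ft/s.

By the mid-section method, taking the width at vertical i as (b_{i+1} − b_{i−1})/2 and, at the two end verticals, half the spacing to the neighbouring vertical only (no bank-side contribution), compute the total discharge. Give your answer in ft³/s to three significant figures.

w_1 = (2.8 − 0.0)/2 = 1.4 ft; q_1 = 1.35 × 1.31 × 1.4 = 2.476 ft³/s
w_2 = (25.5 − 0.0)/2 = 12.75 ft; q_2 = 2.14 × 1.75 × 12.75 = 47.75 ft³/s
w_3 = (41.1 − 2.8)/2 = 19.15 ft; q_3 = 2.60 × 4.33 × 19.15 = 215.6 ft³/s
w_4 = (41.1 − 25.5)/2 = 7.8 ft; q_4 = 1.22 × 1.17 × 7.8 = 11.13 ft³/s
Q = Σ qᵢ = 276.9 ft³/s

277 ft³/s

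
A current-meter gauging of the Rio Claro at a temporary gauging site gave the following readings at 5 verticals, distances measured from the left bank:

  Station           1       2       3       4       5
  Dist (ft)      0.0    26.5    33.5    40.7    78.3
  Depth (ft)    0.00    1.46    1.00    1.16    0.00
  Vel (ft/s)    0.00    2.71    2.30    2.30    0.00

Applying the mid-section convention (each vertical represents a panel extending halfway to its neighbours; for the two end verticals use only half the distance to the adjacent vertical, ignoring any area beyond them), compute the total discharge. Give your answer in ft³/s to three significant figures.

w_2 = (33.5 − 0.0)/2 = 16.75 ft; q_2 = 2.71 × 1.46 × 16.75 = 66.27 ft³/s
w_3 = (40.7 − 26.5)/2 = 7.1 ft; q_3 = 2.30 × 1.00 × 7.1 = 16.33 ft³/s
w_4 = (78.3 − 33.5)/2 = 22.4 ft; q_4 = 2.30 × 1.16 × 22.4 = 59.76 ft³/s
Stations 1, 5 contribute zero (depth or velocity is 0).
Q = Σ qᵢ = 142.4 ft³/s

142 ft³/s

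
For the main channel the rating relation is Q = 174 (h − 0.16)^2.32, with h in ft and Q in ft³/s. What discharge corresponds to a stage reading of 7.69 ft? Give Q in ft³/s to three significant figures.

18800 ft³/s

Q = 174 × (7.69 − 0.16)^2.32 = 174 × 7.53^2.32 = 18820 ft³/s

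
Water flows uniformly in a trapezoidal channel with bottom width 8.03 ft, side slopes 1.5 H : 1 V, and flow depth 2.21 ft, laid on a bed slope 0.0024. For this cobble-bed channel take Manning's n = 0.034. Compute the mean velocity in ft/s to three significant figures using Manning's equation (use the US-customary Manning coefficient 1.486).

2.89 ft/s

A = (b + z·y)·y = (8.03 + 1.5×2.21)×2.21 = 25.07 ft²
P = b + 2y√(1+z²) = 8.03 + 2×2.21×√(1+1.5²) = 16.00 ft
R = A/P = 25.07/16.00 = 1.567 ft
Q = (1.486/n)·A·R^(2/3)·S^(1/2) = (1.486/0.034) × 25.07 × 1.567^(2/3) × 0.0024^(1/2) = 72.43 ft³/s
V = Q/A = 72.43/25.07 = 2.889 ft/s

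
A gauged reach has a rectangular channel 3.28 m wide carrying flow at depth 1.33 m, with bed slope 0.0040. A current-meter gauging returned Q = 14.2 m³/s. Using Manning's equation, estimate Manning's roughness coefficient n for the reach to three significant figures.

0.0158

A = b·y = 3.28 × 1.33 = 4.362 m²
P = b + 2y = 3.28 + 2×1.33 = 5.940 m
R = A/P = 4.362/5.940 = 0.7344 m
n = (1/Q)·A·R^(2/3)·S^(1/2) = (1/14.2) × 4.362 × 0.8140 × 0.06325 = 0.01582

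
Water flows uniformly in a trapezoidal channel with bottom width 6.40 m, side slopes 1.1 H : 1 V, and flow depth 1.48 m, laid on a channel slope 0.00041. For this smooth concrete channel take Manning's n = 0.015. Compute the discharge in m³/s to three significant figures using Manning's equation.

17.1 m³/s

A = (b + z·y)·y = (6.40 + 1.1×1.48)×1.48 = 11.88 m²
P = b + 2y√(1+z²) = 6.40 + 2×1.48×√(1+1.1²) = 10.80 m
R = A/P = 11.88/10.80 = 1.100 m
Q = (1/n)·A·R^(2/3)·S^(1/2) = (1/0.015) × 11.88 × 1.100^(2/3) × 0.00041^(1/2) = 17.09 m³/s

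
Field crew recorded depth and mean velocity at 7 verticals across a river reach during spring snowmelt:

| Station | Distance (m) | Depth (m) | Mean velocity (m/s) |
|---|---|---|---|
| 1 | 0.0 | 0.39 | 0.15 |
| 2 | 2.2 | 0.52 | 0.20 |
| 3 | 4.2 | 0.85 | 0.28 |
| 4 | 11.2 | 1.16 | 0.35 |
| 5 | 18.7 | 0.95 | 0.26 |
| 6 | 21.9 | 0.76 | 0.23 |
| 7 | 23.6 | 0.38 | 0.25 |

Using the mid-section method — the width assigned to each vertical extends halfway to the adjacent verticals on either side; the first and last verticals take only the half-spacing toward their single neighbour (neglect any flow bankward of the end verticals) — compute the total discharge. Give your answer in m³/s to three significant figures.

6.13 m³/s

w_1 = (2.2 − 0.0)/2 = 1.1 m; q_1 = 0.15 × 0.39 × 1.1 = 0.06435 m³/s
w_2 = (4.2 − 0.0)/2 = 2.1 m; q_2 = 0.20 × 0.52 × 2.1 = 0.2184 m³/s
w_3 = (11.2 − 2.2)/2 = 4.5 m; q_3 = 0.28 × 0.85 × 4.5 = 1.071 m³/s
w_4 = (18.7 − 4.2)/2 = 7.25 m; q_4 = 0.35 × 1.16 × 7.25 = 2.944 m³/s
w_5 = (21.9 − 11.2)/2 = 5.35 m; q_5 = 0.26 × 0.95 × 5.35 = 1.321 m³/s
w_6 = (23.6 − 18.7)/2 = 2.45 m; q_6 = 0.23 × 0.76 × 2.45 = 0.4283 m³/s
w_7 = (23.6 − 21.9)/2 = 0.85 m; q_7 = 0.25 × 0.38 × 0.85 = 0.08075 m³/s
Q = Σ qᵢ = 6.128 m³/s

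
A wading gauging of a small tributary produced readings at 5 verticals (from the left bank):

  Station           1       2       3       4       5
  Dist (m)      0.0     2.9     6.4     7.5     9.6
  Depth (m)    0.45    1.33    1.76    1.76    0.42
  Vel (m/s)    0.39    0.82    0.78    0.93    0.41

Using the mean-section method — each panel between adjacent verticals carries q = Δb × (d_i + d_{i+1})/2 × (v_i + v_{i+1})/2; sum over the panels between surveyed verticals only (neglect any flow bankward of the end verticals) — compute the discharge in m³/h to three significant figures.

Panel 1-2: Δb = 2.9 m, d̄ = (0.45+1.33)/2 = 0.89, v̄ = (0.39+0.82)/2 = 0.605 → q = 2.9×0.89×0.605 = 1.562 m³/s
Panel 2-3: Δb = 3.5 m, d̄ = (1.33+1.76)/2 = 1.545, v̄ = (0.82+0.78)/2 = 0.8 → q = 3.5×1.545×0.8 = 4.326 m³/s
Panel 3-4: Δb = 1.1 m, d̄ = (1.76+1.76)/2 = 1.76, v̄ = (0.78+0.93)/2 = 0.855 → q = 1.1×1.76×0.855 = 1.655 m³/s
Panel 4-5: Δb = 2.1 m, d̄ = (1.76+0.42)/2 = 1.09, v̄ = (0.93+0.41)/2 = 0.67 → q = 2.1×1.09×0.67 = 1.534 m³/s
Q = Σ q = 9.076 m³/s
= 9.076 × 3600 = 32680 m³/h

32700 m³/h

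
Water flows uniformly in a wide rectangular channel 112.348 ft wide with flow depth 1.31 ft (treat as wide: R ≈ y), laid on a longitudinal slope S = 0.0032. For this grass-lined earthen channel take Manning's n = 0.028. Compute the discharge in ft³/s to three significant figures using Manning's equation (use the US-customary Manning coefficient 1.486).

A = b·y = 112.348 × 1.31 = 147.2 ft²
Wide channel: R ≈ y = 1.31 ft
Q = (1.486/n)·A·R^(2/3)·S^(1/2) = (1.486/0.028) × 147.2 × 1.310^(2/3) × 0.0032^(1/2) = 529.0 ft³/s

529 ft³/s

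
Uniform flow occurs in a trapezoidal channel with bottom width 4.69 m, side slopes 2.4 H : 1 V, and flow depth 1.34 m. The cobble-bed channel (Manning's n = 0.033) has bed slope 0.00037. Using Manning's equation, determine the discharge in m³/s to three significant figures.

5.79 m³/s

A = (b + z·y)·y = (4.69 + 2.4×1.34)×1.34 = 10.59 m²
P = b + 2y√(1+z²) = 4.69 + 2×1.34×√(1+2.4²) = 11.66 m
R = A/P = 10.59/11.66 = 0.9087 m
Q = (1/n)·A·R^(2/3)·S^(1/2) = (1/0.033) × 10.59 × 0.9087^(2/3) × 0.00037^(1/2) = 5.793 m³/s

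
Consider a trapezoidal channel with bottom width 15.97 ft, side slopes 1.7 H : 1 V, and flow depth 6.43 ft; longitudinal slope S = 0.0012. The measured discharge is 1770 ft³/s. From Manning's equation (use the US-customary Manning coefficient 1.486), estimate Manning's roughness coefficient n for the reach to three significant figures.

0.0131

A = (b + z·y)·y = (15.97 + 1.7×6.43)×6.43 = 173.0 ft²
P = b + 2y√(1+z²) = 15.97 + 2×6.43×√(1+1.7²) = 41.33 ft
R = A/P = 173.0/41.33 = 4.185 ft
n = (1.486/Q)·A·R^(2/3)·S^(1/2) = (1.486/1770) × 173.0 × 2.597 × 0.03464 = 0.01306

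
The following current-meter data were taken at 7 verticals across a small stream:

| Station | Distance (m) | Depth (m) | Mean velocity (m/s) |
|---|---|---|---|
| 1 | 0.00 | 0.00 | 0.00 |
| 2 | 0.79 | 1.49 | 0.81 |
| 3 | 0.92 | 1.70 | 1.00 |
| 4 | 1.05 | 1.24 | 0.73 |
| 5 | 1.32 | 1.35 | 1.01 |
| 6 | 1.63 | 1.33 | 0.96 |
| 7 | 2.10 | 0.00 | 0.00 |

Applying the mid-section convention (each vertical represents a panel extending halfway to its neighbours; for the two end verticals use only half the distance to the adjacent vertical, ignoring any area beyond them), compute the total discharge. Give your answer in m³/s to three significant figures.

w_2 = (0.92 − 0.00)/2 = 0.46 m; q_2 = 0.81 × 1.49 × 0.46 = 0.5552 m³/s
w_3 = (1.05 − 0.79)/2 = 0.13 m; q_3 = 1.00 × 1.70 × 0.13 = 0.2210 m³/s
w_4 = (1.32 − 0.92)/2 = 0.2 m; q_4 = 0.73 × 1.24 × 0.2 = 0.1810 m³/s
w_5 = (1.63 − 1.05)/2 = 0.29 m; q_5 = 1.01 × 1.35 × 0.29 = 0.3954 m³/s
w_6 = (2.10 − 1.32)/2 = 0.39 m; q_6 = 0.96 × 1.33 × 0.39 = 0.4980 m³/s
Stations 1, 7 contribute zero (depth or velocity is 0).
Q = Σ qᵢ = 1.851 m³/s

1.85 m³/s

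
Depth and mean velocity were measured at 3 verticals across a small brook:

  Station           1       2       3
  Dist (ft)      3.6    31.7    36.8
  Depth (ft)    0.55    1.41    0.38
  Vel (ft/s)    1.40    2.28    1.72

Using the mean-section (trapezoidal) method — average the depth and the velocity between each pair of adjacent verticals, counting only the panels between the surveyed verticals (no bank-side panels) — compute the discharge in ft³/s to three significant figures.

59.8 ft³/s

Panel 1-2: Δb = 28.1 ft, d̄ = (0.55+1.41)/2 = 0.98, v̄ = (1.40+2.28)/2 = 1.84 → q = 28.1×0.98×1.84 = 50.67 ft³/s
Panel 2-3: Δb = 5.1 ft, d̄ = (1.41+0.38)/2 = 0.895, v̄ = (2.28+1.72)/2 = 2 → q = 5.1×0.895×2 = 9.129 ft³/s
Q = Σ q = 59.80 ft³/s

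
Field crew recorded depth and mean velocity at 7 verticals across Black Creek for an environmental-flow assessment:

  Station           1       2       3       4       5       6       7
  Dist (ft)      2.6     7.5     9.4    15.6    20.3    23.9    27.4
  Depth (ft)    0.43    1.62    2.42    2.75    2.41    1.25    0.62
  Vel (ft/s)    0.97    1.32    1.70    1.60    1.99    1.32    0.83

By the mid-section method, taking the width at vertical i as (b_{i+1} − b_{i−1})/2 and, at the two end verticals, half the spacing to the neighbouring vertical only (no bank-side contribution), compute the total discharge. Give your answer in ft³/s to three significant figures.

75.6 ft³/s

w_1 = (7.5 − 2.6)/2 = 2.45 ft; q_1 = 0.97 × 0.43 × 2.45 = 1.022 ft³/s
w_2 = (9.4 − 2.6)/2 = 3.4 ft; q_2 = 1.32 × 1.62 × 3.4 = 7.271 ft³/s
w_3 = (15.6 − 7.5)/2 = 4.05 ft; q_3 = 1.70 × 2.42 × 4.05 = 16.66 ft³/s
w_4 = (20.3 − 9.4)/2 = 5.45 ft; q_4 = 1.60 × 2.75 × 5.45 = 23.98 ft³/s
w_5 = (23.9 − 15.6)/2 = 4.15 ft; q_5 = 1.99 × 2.41 × 4.15 = 19.90 ft³/s
w_6 = (27.4 − 20.3)/2 = 3.55 ft; q_6 = 1.32 × 1.25 × 3.55 = 5.858 ft³/s
w_7 = (27.4 − 23.9)/2 = 1.75 ft; q_7 = 0.83 × 0.62 × 1.75 = 0.9006 ft³/s
Q = Σ qᵢ = 75.60 ft³/s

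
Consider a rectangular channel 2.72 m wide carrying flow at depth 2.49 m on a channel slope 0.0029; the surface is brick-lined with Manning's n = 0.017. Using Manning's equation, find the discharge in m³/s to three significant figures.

A = b·y = 2.72 × 2.49 = 6.773 m²
P = b + 2y = 2.72 + 2×2.49 = 7.700 m
R = A/P = 6.773/7.700 = 0.8796 m
Q = (1/n)·A·R^(2/3)·S^(1/2) = (1/0.017) × 6.773 × 0.8796^(2/3) × 0.0029^(1/2) = 19.70 m³/s

19.7 m³/s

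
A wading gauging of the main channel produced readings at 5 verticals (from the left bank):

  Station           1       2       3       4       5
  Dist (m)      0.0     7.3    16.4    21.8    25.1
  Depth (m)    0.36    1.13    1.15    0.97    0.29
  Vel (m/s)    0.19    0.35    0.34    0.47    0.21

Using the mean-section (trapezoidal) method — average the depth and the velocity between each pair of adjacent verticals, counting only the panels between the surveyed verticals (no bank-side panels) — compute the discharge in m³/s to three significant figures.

Panel 1-2: Δb = 7.3 m, d̄ = (0.36+1.13)/2 = 0.745, v̄ = (0.19+0.35)/2 = 0.27 → q = 7.3×0.745×0.27 = 1.468 m³/s
Panel 2-3: Δb = 9.1 m, d̄ = (1.13+1.15)/2 = 1.14, v̄ = (0.35+0.34)/2 = 0.345 → q = 9.1×1.14×0.345 = 3.579 m³/s
Panel 3-4: Δb = 5.4 m, d̄ = (1.15+0.97)/2 = 1.06, v̄ = (0.34+0.47)/2 = 0.405 → q = 5.4×1.06×0.405 = 2.318 m³/s
Panel 4-5: Δb = 3.3 m, d̄ = (0.97+0.29)/2 = 0.63, v̄ = (0.47+0.21)/2 = 0.34 → q = 3.3×0.63×0.34 = 0.7069 m³/s
Q = Σ q = 8.073 m³/s

8.07 m³/s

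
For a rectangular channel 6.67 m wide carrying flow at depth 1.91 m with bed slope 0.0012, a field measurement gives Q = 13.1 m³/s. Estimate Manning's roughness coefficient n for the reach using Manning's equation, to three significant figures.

A = b·y = 6.67 × 1.91 = 12.74 m²
P = b + 2y = 6.67 + 2×1.91 = 10.49 m
R = A/P = 12.74/10.49 = 1.214 m
n = (1/Q)·A·R^(2/3)·S^(1/2) = (1/13.1) × 12.74 × 1.138 × 0.03464 = 0.03835

0.0383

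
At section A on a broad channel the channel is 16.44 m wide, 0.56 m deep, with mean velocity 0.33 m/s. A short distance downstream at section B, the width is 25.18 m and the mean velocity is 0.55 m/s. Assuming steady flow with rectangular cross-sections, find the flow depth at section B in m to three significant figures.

Q = A₁V₁ = (16.44×0.56) × 0.33 = 3.038 m³/s
d₂ = Q/(b₂ V₂) = 3.038/(25.18×0.55) = 0.2194 m

0.219 m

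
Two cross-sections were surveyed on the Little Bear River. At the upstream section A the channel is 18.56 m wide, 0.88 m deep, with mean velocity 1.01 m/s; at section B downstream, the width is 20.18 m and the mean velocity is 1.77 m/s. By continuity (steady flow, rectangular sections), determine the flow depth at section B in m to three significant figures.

Q = A₁V₁ = (18.56×0.88) × 1.01 = 16.50 m³/s
d₂ = Q/(b₂ V₂) = 16.50/(20.18×1.77) = 0.4618 m

0.462 m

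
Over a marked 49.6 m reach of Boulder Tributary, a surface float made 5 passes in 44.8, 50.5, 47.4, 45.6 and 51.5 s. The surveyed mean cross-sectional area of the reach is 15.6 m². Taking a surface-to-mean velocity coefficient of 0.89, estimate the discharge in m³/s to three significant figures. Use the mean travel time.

t̄ = (44.8 + 50.5 + 47.4 + 45.6 + 51.5) / 5 = 47.96 s
v_surface = L / t̄ = 49.6 / 47.96 = 1.034 m/s
v_mean = 0.89 × 1.034 = 0.9204 m/s
Q = A × v_mean = 15.6 × 0.9204 = 14.36 m³/s

14.4 m³/s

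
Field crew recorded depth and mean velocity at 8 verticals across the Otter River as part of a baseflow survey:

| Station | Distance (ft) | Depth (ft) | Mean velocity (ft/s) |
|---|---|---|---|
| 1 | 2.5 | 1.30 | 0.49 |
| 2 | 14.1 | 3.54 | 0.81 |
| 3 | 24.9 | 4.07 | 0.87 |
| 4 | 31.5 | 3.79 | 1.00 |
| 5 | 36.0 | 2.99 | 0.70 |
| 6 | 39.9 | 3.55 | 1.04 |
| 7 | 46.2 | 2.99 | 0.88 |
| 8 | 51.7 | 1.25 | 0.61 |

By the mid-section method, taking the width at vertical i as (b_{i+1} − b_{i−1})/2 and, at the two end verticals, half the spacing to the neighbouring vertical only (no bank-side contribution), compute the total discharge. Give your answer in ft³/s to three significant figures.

w_1 = (14.1 − 2.5)/2 = 5.8 ft; q_1 = 0.49 × 1.30 × 5.8 = 3.695 ft³/s
w_2 = (24.9 − 2.5)/2 = 11.2 ft; q_2 = 0.81 × 3.54 × 11.2 = 32.11 ft³/s
w_3 = (31.5 − 14.1)/2 = 8.7 ft; q_3 = 0.87 × 4.07 × 8.7 = 30.81 ft³/s
w_4 = (36.0 − 24.9)/2 = 5.55 ft; q_4 = 1.00 × 3.79 × 5.55 = 21.03 ft³/s
w_5 = (39.9 − 31.5)/2 = 4.2 ft; q_5 = 0.70 × 2.99 × 4.2 = 8.791 ft³/s
w_6 = (46.2 − 36.0)/2 = 5.1 ft; q_6 = 1.04 × 3.55 × 5.1 = 18.83 ft³/s
w_7 = (51.7 − 39.9)/2 = 5.9 ft; q_7 = 0.88 × 2.99 × 5.9 = 15.52 ft³/s
w_8 = (51.7 − 46.2)/2 = 2.75 ft; q_8 = 0.61 × 1.25 × 2.75 = 2.097 ft³/s
Q = Σ qᵢ = 132.9 ft³/s

133 ft³/s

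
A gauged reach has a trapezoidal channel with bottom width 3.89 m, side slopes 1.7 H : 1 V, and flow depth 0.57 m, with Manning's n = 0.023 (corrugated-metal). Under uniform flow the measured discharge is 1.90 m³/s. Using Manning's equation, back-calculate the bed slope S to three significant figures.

0.000719

A = (b + z·y)·y = (3.89 + 1.7×0.57)×0.57 = 2.770 m²
P = b + 2y√(1+z²) = 3.89 + 2×0.57×√(1+1.7²) = 6.138 m
R = A/P = 2.770/6.138 = 0.4512 m
S = (Q·n / (1·A·R^(2/3)))² = (1.90×0.023 / (1×2.770×0.5883))² = 0.0007194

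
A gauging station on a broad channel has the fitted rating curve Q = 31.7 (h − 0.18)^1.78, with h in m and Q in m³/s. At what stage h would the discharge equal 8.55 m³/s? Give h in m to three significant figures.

0.659 m

h − h₀ = (Q/C)^(1/b) = (8.55/31.7)^(1/1.78) = 0.4789 m
h = 0.18 + 0.4789 = 0.6589 m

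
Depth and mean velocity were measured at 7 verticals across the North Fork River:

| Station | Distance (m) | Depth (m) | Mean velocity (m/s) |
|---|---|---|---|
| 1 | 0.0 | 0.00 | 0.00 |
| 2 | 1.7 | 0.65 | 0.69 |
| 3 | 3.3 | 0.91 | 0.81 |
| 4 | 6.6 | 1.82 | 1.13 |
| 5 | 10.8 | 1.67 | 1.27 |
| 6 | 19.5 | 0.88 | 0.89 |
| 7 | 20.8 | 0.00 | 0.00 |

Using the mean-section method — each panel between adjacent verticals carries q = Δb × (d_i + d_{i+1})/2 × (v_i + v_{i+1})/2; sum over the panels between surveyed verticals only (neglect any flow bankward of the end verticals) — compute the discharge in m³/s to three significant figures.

26.5 m³/s

Panel 1-2: Δb = 1.7 m, d̄ = (0.00+0.65)/2 = 0.325, v̄ = (0.00+0.69)/2 = 0.345 → q = 1.7×0.325×0.345 = 0.1906 m³/s
Panel 2-3: Δb = 1.6 m, d̄ = (0.65+0.91)/2 = 0.78, v̄ = (0.69+0.81)/2 = 0.75 → q = 1.6×0.78×0.75 = 0.9360 m³/s
Panel 3-4: Δb = 3.3 m, d̄ = (0.91+1.82)/2 = 1.365, v̄ = (0.81+1.13)/2 = 0.97 → q = 3.3×1.365×0.97 = 4.369 m³/s
Panel 4-5: Δb = 4.2 m, d̄ = (1.82+1.67)/2 = 1.745, v̄ = (1.13+1.27)/2 = 1.2 → q = 4.2×1.745×1.2 = 8.795 m³/s
Panel 5-6: Δb = 8.7 m, d̄ = (1.67+0.88)/2 = 1.275, v̄ = (1.27+0.89)/2 = 1.08 → q = 8.7×1.275×1.08 = 11.98 m³/s
Panel 6-7: Δb = 1.3 m, d̄ = (0.88+0.00)/2 = 0.44, v̄ = (0.89+0.00)/2 = 0.445 → q = 1.3×0.44×0.445 = 0.2545 m³/s
Q = Σ q = 26.53 m³/s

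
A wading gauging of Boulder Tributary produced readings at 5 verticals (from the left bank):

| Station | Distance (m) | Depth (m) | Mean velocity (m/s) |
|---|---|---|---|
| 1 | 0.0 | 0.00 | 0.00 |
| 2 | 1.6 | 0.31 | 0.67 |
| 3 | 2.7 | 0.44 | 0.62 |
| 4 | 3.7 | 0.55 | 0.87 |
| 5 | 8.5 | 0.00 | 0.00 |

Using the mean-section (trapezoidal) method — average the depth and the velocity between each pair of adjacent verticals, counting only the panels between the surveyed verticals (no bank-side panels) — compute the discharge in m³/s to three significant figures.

Panel 1-2: Δb = 1.6 m, d̄ = (0.00+0.31)/2 = 0.155, v̄ = (0.00+0.67)/2 = 0.335 → q = 1.6×0.155×0.335 = 0.08308 m³/s
Panel 2-3: Δb = 1.1 m, d̄ = (0.31+0.44)/2 = 0.375, v̄ = (0.67+0.62)/2 = 0.645 → q = 1.1×0.375×0.645 = 0.2661 m³/s
Panel 3-4: Δb = 1 m, d̄ = (0.44+0.55)/2 = 0.495, v̄ = (0.62+0.87)/2 = 0.745 → q = 1×0.495×0.745 = 0.3688 m³/s
Panel 4-5: Δb = 4.8 m, d̄ = (0.55+0.00)/2 = 0.275, v̄ = (0.87+0.00)/2 = 0.435 → q = 4.8×0.275×0.435 = 0.5742 m³/s
Q = Σ q = 1.292 m³/s

1.29 m³/s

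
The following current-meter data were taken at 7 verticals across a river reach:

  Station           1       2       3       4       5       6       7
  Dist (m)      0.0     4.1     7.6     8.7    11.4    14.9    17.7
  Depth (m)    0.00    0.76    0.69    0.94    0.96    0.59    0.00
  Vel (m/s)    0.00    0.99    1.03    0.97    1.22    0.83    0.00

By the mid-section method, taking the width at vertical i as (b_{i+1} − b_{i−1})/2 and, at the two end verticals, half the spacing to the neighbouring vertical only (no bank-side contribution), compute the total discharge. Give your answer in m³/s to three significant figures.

w_2 = (7.6 − 0.0)/2 = 3.8 m; q_2 = 0.99 × 0.76 × 3.8 = 2.859 m³/s
w_3 = (8.7 − 4.1)/2 = 2.3 m; q_3 = 1.03 × 0.69 × 2.3 = 1.635 m³/s
w_4 = (11.4 − 7.6)/2 = 1.9 m; q_4 = 0.97 × 0.94 × 1.9 = 1.732 m³/s
w_5 = (14.9 − 8.7)/2 = 3.1 m; q_5 = 1.22 × 0.96 × 3.1 = 3.631 m³/s
w_6 = (17.7 − 11.4)/2 = 3.15 m; q_6 = 0.83 × 0.59 × 3.15 = 1.543 m³/s
Stations 1, 7 contribute zero (depth or velocity is 0).
Q = Σ qᵢ = 11.40 m³/s

11.4 m³/s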